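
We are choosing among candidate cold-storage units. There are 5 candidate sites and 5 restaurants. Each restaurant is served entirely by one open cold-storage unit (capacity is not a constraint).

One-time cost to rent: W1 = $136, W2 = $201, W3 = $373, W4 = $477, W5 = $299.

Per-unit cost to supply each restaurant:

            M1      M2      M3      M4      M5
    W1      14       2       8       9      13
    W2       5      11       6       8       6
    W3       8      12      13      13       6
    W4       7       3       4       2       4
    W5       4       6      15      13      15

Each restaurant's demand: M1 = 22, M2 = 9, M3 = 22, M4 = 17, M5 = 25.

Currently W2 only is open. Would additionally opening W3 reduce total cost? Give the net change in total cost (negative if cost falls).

Current service cost with {W2}: 627.
Adding W3: each restaurant re-picks its cheapest; new service cost 627, saving 0.
Extra fixed cost: 373. Net change = 373 − 0 = 373.
(Totals: 828 → 1201.)

No — net change +373 (cost rises by 373).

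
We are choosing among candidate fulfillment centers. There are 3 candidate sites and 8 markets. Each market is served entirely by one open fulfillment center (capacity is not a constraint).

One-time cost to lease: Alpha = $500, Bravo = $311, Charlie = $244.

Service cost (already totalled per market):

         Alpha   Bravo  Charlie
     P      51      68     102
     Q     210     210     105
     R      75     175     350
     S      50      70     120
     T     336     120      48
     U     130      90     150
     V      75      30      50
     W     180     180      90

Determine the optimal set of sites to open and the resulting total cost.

Open Bravo and Charlie; minimum total cost 1231.

For any fixed open set, each market goes to its cheapest open site; total = fixed + service.
{Bravo, Charlie}: P→Bravo 68, Q→Charlie 105, R→Bravo 175, S→Bravo 70, T→Charlie 48, U→Bravo 90, V→Bravo 30, W→Charlie 90. Service 676; fixed 555; total 1231.
{Bravo}: P→Bravo 68, Q→Bravo 210, R→Bravo 175, S→Bravo 70, T→Bravo 120, U→Bravo 90, V→Bravo 30, W→Bravo 180. Service 943; fixed 311; total 1254.
{Charlie}: service 1015 + fixed 244 = 1259
{Alpha, Bravo, Charlie}: service 539 + fixed 1055 = 1594
No other subset beats 1231.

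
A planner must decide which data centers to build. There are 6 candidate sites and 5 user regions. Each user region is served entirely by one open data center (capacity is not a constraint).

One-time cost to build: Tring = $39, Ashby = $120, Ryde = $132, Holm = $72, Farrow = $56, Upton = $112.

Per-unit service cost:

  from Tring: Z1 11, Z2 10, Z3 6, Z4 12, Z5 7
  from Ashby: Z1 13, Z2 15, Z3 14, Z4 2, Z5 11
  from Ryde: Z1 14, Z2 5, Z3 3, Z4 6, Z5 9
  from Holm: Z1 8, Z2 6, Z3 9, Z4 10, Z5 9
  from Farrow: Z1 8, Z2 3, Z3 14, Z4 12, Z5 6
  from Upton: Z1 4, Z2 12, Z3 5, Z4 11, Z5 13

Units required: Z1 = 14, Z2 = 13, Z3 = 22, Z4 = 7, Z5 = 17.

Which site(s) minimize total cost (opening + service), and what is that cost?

For any fixed open set, each user region goes to its cheapest open site; total = fixed + service.
{Ryde, Farrow}: Z1→Farrow 8·14=112, Z2→Farrow 3·13=39, Z3→Ryde 3·22=66, Z4→Ryde 6·7=42, Z5→Farrow 6·17=102. Service 361; fixed 188; total 549.
{Farrow, Upton}: service 384 + fixed 168 = 552
{Tring, Farrow}: service 469 + fixed 95 = 564
{Tring, Ashby, Ryde, Holm, Farrow, Upton}: service 277 + fixed 531 = 808
No other subset beats 549.

Open Ryde and Farrow; minimum total cost 549.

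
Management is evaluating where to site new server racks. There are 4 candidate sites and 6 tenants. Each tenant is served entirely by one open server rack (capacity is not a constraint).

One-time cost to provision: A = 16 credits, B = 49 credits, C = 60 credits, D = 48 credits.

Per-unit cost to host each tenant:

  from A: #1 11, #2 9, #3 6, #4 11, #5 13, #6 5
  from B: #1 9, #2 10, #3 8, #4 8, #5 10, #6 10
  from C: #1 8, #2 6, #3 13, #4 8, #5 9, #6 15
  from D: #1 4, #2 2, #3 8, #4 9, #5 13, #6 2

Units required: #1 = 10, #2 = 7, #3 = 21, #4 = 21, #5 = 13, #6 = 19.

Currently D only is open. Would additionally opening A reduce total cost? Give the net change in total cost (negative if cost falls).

Current service cost with {D}: 618.
Adding A: each tenant re-picks its cheapest; new service cost 576, saving 42.
Extra fixed cost: 16. Net change = 16 − 42 = -26.
(Totals: 666 → 640.)

Yes — net change −26 (cost falls by 26).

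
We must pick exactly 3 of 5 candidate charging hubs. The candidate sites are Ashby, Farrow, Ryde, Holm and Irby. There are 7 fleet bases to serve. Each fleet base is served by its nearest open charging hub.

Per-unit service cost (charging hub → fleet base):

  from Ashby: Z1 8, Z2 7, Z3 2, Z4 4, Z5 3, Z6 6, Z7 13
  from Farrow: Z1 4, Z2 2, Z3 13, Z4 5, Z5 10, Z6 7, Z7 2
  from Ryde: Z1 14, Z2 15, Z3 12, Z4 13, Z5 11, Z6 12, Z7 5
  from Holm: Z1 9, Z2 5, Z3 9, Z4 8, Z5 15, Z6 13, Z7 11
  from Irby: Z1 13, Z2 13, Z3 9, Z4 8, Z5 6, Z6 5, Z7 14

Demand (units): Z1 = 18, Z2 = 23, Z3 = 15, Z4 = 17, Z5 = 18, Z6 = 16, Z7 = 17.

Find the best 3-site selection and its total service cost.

Choose Ashby, Farrow and Irby; total service cost 384.

With exactly 3 open, each fleet base uses its cheapest among the chosen.
{Ashby, Farrow, Irby}: Z1→Farrow 4·18=72, Z2→Farrow 2·23=46, Z3→Ashby 2·15=30, Z4→Ashby 4·17=68, Z5→Ashby 3·18=54, Z6→Irby 5·16=80, Z7→Farrow 2·17=34. Service cost 384.
{Ashby, Farrow, Ryde}: service cost 400
{Ashby, Farrow, Holm}: service cost 400
Among all 10 size-3 choices, {Ashby, Farrow, Irby} is lowest.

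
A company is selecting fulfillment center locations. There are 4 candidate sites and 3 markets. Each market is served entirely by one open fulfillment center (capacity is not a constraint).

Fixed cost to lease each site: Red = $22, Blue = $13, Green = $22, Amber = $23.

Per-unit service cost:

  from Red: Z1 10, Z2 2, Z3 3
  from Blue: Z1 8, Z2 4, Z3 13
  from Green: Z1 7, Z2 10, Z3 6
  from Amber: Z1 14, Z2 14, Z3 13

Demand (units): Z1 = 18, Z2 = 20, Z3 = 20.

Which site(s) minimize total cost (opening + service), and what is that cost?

Open Red and Green; minimum total cost 270.

For any fixed open set, each market goes to its cheapest open site; total = fixed + service.
{Red, Green}: Z1→Green 7·18=126, Z2→Red 2·20=40, Z3→Red 3·20=60. Service 226; fixed 44; total 270.
{Red, Blue}: service 244 + fixed 35 = 279
{Red, Blue, Green}: Z1→Green 7·18=126, Z2→Red 2·20=40, Z3→Red 3·20=60. Service 226; fixed 57; total 283.
{Red, Blue, Green, Amber}: service 226 + fixed 80 = 306
No other subset beats 270.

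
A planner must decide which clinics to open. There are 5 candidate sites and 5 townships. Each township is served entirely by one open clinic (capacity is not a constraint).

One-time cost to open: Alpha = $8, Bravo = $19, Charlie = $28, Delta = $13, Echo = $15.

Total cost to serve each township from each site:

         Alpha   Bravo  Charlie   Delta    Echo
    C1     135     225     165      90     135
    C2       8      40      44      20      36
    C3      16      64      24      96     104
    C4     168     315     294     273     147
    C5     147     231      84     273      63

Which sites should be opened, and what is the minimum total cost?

For any fixed open set, each township goes to its cheapest open site; total = fixed + service.
{Alpha, Delta, Echo}: C1→Delta 90, C2→Alpha 8, C3→Alpha 16, C4→Echo 147, C5→Echo 63. Service 324; fixed 36; total 360.
{Alpha, Bravo, Delta, Echo}: service 324 + fixed 55 = 379
{Alpha, Charlie, Delta, Echo}: service 324 + fixed 64 = 388
{Alpha, Bravo, Charlie, Delta, Echo}: service 324 + fixed 83 = 407
No other subset beats 360.

Open Alpha, Delta and Echo; minimum total cost 360.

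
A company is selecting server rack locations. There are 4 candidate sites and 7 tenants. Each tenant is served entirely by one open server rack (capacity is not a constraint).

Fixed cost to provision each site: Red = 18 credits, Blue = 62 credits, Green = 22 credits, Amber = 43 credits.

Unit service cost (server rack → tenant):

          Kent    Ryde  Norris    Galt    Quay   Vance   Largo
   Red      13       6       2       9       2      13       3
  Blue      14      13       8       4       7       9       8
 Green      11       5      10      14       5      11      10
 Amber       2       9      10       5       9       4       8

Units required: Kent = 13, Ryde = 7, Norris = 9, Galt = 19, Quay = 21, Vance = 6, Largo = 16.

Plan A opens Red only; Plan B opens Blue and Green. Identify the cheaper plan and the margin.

Plan A: {Red}: Kent→Red 13·13=169, Ryde→Red 6·7=42, Norris→Red 2·9=18, Galt→Red 9·19=171, Quay→Red 2·21=42, Vance→Red 13·6=78, Largo→Red 3·16=48. Service 568; fixed 18; total 586.
Plan B: {Blue, Green}: Kent→Green 11·13=143, Ryde→Green 5·7=35, Norris→Blue 8·9=72, Galt→Blue 4·19=76, Quay→Green 5·21=105, Vance→Blue 9·6=54, Largo→Blue 8·16=128. Service 613; fixed 84; total 697.
Difference: |586 − 697| = 111.

Plan A is cheaper by 111.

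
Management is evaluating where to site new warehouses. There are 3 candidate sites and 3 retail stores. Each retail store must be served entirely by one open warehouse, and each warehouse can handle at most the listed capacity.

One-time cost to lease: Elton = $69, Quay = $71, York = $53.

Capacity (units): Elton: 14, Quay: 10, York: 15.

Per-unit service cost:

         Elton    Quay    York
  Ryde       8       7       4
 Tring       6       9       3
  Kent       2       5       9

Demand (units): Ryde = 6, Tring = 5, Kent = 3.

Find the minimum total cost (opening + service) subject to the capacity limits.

Open {York}: Ryde→York 4·6=24, Tring→York 3·5=15, Kent→York 9·3=27.
Loads: York carries 14/15. Service 66; fixed 53; total 119.
Next best feasible plan costs 153.

Minimum total cost: 119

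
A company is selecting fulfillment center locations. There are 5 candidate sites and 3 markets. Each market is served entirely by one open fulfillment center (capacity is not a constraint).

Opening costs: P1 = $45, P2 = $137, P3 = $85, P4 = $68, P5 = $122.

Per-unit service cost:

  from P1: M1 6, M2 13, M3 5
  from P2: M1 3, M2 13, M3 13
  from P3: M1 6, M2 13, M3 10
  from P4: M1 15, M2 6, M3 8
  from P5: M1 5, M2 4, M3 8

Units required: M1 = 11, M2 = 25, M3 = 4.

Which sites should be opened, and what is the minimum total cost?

For any fixed open set, each market goes to its cheapest open site; total = fixed + service.
{P5}: M1→P5 5·11=55, M2→P5 4·25=100, M3→P5 8·4=32. Service 187; fixed 122; total 309.
{P1, P5}: service 175 + fixed 167 = 342
{P1, P4}: M1→P1 6·11=66, M2→P4 6·25=150, M3→P1 5·4=20. Service 236; fixed 113; total 349.
{P1, P2, P3, P4, P5}: service 153 + fixed 457 = 610
No other subset beats 309.

Open P5 only; minimum total cost 309.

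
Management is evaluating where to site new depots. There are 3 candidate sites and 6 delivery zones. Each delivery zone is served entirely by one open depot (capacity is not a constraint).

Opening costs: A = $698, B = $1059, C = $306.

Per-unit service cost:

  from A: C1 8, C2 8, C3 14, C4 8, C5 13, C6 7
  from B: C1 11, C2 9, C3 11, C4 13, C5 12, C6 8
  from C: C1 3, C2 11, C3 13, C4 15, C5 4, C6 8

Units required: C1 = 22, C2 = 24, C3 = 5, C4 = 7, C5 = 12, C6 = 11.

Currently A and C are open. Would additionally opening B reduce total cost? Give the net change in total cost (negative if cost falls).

Current service cost with {A, C}: 504.
Adding B: each delivery zone re-picks its cheapest; new service cost 494, saving 10.
Extra fixed cost: 1059. Net change = 1059 − 10 = 1049.
(Totals: 1508 → 2557.)

No — net change +1049 (cost rises by 1049).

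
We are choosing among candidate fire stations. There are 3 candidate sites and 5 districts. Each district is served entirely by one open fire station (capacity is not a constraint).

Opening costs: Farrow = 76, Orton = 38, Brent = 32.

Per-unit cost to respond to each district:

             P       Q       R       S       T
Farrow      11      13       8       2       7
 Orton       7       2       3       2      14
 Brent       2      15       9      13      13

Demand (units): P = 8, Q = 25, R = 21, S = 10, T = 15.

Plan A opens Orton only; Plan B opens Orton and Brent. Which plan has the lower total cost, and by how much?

Plan A: {Orton}: P→Orton 7·8=56, Q→Orton 2·25=50, R→Orton 3·21=63, S→Orton 2·10=20, T→Orton 14·15=210. Service 399; fixed 38; total 437.
Plan B: {Orton, Brent}: P→Brent 2·8=16, Q→Orton 2·25=50, R→Orton 3·21=63, S→Orton 2·10=20, T→Brent 13·15=195. Service 344; fixed 70; total 414.
Difference: |437 − 414| = 23.

Plan B is cheaper by 23.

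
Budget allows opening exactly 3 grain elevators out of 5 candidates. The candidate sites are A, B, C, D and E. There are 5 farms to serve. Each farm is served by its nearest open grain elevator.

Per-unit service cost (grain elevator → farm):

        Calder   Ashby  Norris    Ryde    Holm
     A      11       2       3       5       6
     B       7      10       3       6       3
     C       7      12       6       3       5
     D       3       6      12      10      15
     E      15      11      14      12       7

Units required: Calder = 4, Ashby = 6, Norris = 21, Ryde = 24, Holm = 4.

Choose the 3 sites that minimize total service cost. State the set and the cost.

With exactly 3 open, each farm uses its cheapest among the chosen.
{A, C, D}: Calder→D 3·4=12, Ashby→A 2·6=12, Norris→A 3·21=63, Ryde→C 3·24=72, Holm→C 5·4=20. Service cost 179.
{A, B, C}: service cost 187
{A, C, E}: service cost 195
Among all 10 size-3 choices, {A, C, D} is lowest.

Choose A, C and D; total service cost 179.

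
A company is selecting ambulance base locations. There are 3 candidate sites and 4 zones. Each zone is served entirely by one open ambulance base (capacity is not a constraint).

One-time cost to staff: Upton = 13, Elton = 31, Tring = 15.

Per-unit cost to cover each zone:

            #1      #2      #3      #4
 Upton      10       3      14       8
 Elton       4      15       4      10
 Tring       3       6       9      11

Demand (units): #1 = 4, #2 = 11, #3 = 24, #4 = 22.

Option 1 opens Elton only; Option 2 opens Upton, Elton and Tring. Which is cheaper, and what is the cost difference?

Option 1: {Elton}: #1→Elton 4·4=16, #2→Elton 15·11=165, #3→Elton 4·24=96, #4→Elton 10·22=220. Service 497; fixed 31; total 528.
Option 2: {Upton, Elton, Tring}: #1→Tring 3·4=12, #2→Upton 3·11=33, #3→Elton 4·24=96, #4→Upton 8·22=176. Service 317; fixed 59; total 376.
Difference: |528 − 376| = 152.

Option 2 is cheaper by 152.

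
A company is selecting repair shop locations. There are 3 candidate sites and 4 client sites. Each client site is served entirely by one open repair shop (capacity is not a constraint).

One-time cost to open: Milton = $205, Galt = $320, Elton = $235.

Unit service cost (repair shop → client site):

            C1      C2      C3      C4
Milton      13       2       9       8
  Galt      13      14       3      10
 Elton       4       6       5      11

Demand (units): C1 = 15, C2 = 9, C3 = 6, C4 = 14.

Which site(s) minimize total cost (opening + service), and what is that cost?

For any fixed open set, each client site goes to its cheapest open site; total = fixed + service.
{Elton}: C1→Elton 4·15=60, C2→Elton 6·9=54, C3→Elton 5·6=30, C4→Elton 11·14=154. Service 298; fixed 235; total 533.
{Milton}: service 379 + fixed 205 = 584
{Milton, Elton}: service 220 + fixed 440 = 660
{Milton, Galt, Elton}: C1→Elton 4·15=60, C2→Milton 2·9=18, C3→Galt 3·6=18, C4→Milton 8·14=112. Service 208; fixed 760; total 968.
No other subset beats 533.

Open Elton only; minimum total cost 533.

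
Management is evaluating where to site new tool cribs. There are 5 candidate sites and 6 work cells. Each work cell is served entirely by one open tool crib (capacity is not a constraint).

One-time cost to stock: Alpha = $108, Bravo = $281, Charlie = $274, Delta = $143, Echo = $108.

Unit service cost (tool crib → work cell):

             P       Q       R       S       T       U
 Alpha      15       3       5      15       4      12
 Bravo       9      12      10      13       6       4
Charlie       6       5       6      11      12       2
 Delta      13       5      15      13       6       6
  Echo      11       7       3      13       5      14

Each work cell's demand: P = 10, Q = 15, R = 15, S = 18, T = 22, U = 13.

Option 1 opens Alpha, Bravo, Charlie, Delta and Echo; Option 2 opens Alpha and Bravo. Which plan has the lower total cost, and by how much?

Option 1: {Alpha, Bravo, Charlie, Delta, Echo}: P→Charlie 6·10=60, Q→Alpha 3·15=45, R→Echo 3·15=45, S→Charlie 11·18=198, T→Alpha 4·22=88, U→Charlie 2·13=26. Service 462; fixed 914; total 1376.
Option 2: {Alpha, Bravo}: P→Bravo 9·10=90, Q→Alpha 3·15=45, R→Alpha 5·15=75, S→Bravo 13·18=234, T→Alpha 4·22=88, U→Bravo 4·13=52. Service 584; fixed 389; total 973.
Difference: |1376 − 973| = 403.

Option 2 is cheaper by 403.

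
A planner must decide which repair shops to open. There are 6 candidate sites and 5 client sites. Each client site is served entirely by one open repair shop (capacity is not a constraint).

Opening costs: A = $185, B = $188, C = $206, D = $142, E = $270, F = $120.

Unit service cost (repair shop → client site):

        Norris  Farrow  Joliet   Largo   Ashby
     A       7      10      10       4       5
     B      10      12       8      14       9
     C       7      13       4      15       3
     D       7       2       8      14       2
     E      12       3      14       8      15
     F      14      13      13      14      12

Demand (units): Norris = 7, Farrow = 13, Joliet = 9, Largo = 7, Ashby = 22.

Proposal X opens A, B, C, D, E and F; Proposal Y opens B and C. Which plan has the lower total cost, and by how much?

Proposal X: {A, B, C, D, E, F}: Norris→A 7·7=49, Farrow→D 2·13=26, Joliet→C 4·9=36, Largo→A 4·7=28, Ashby→D 2·22=44. Service 183; fixed 1111; total 1294.
Proposal Y: {B, C}: Norris→C 7·7=49, Farrow→B 12·13=156, Joliet→C 4·9=36, Largo→B 14·7=98, Ashby→C 3·22=66. Service 405; fixed 394; total 799.
Difference: |1294 − 799| = 495.

Proposal Y is cheaper by 495.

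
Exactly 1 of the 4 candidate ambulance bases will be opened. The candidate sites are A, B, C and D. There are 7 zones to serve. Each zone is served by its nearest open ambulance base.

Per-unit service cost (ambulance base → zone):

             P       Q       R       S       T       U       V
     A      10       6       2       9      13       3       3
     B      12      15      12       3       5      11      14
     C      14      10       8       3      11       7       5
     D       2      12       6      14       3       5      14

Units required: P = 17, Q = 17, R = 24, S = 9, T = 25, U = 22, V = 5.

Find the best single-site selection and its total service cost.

Choose D only; total service cost 763.

With exactly 1 open, each zone uses its cheapest among the chosen.
{D}: P→D 2·17=34, Q→D 12·17=204, R→D 6·24=144, S→D 14·9=126, T→D 3·25=75, U→D 5·22=110, V→D 14·5=70. Service cost 763.
{A}: service cost 807
{C}: service cost 1081
Among all 4 size-1 choices, {D} is lowest.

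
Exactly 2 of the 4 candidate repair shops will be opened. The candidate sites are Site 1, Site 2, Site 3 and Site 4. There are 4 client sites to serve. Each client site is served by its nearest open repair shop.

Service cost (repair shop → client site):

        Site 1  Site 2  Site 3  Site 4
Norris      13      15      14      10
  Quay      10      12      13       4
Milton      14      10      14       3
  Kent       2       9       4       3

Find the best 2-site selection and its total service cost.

With exactly 2 open, each client site uses its cheapest among the chosen.
{Site 1, Site 4}: Norris→Site 4 10, Quay→Site 4 4, Milton→Site 4 3, Kent→Site 1 2. Service cost 19.
{Site 2, Site 4}: service cost 20
{Site 3, Site 4}: service cost 20
Among all 6 size-2 choices, {Site 1, Site 4} is lowest.

Choose Site 1 and Site 4; total service cost 19.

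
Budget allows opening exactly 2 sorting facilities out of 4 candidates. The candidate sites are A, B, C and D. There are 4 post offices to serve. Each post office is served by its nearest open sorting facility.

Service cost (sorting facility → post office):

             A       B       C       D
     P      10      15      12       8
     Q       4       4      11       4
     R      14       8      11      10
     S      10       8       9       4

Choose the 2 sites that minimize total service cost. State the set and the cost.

With exactly 2 open, each post office uses its cheapest among the chosen.
{B, D}: P→D 8, Q→B 4, R→B 8, S→D 4. Service cost 24.
{A, D}: service cost 26
{C, D}: service cost 26
Among all 6 size-2 choices, {B, D} is lowest.

Choose B and D; total service cost 24.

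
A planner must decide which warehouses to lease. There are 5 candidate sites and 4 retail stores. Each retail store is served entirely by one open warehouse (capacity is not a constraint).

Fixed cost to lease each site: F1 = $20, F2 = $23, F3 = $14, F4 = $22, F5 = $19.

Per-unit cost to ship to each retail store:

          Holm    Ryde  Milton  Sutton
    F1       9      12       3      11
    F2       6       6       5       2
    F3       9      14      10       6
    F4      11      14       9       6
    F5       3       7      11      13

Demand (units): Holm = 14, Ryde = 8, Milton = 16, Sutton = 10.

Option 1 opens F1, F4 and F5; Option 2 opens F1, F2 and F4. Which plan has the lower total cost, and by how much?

Option 1: {F1, F4, F5}: Holm→F5 3·14=42, Ryde→F5 7·8=56, Milton→F1 3·16=48, Sutton→F4 6·10=60. Service 206; fixed 61; total 267.
Option 2: {F1, F2, F4}: Holm→F2 6·14=84, Ryde→F2 6·8=48, Milton→F1 3·16=48, Sutton→F2 2·10=20. Service 200; fixed 65; total 265.
Difference: |267 − 265| = 2.

Option 2 is cheaper by 2.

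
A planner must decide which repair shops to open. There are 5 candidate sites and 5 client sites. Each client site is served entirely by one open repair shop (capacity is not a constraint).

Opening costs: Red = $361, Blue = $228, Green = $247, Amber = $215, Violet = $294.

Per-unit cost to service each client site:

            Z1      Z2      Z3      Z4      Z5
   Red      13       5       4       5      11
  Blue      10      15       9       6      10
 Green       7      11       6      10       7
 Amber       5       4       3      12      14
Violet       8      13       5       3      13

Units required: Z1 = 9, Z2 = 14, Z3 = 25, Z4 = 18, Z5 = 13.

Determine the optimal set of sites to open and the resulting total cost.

Open Amber only; minimum total cost 789.

For any fixed open set, each client site goes to its cheapest open site; total = fixed + service.
{Amber}: Z1→Amber 5·9=45, Z2→Amber 4·14=56, Z3→Amber 3·25=75, Z4→Amber 12·18=216, Z5→Amber 14·13=182. Service 574; fixed 215; total 789.
{Blue, Amber}: Z1→Amber 5·9=45, Z2→Amber 4·14=56, Z3→Amber 3·25=75, Z4→Blue 6·18=108, Z5→Blue 10·13=130. Service 414; fixed 443; total 857.
{Red}: Z1→Red 13·9=117, Z2→Red 5·14=70, Z3→Red 4·25=100, Z4→Red 5·18=90, Z5→Red 11·13=143. Service 520; fixed 361; total 881.
{Red, Blue, Green, Amber, Violet}: Z1→Amber 5·9=45, Z2→Amber 4·14=56, Z3→Amber 3·25=75, Z4→Violet 3·18=54, Z5→Green 7·13=91. Service 321; fixed 1345; total 1666.
No other subset beats 789.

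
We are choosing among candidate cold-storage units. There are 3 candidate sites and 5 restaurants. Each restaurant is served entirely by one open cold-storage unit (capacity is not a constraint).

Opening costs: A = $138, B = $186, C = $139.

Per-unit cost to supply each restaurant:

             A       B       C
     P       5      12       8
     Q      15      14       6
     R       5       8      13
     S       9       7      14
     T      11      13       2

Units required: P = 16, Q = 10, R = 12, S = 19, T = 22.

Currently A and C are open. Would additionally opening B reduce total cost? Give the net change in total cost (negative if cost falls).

No — net change +148 (cost rises by 148).

Current service cost with {A, C}: 415.
Adding B: each restaurant re-picks its cheapest; new service cost 377, saving 38.
Extra fixed cost: 186. Net change = 186 − 38 = 148.
(Totals: 692 → 840.)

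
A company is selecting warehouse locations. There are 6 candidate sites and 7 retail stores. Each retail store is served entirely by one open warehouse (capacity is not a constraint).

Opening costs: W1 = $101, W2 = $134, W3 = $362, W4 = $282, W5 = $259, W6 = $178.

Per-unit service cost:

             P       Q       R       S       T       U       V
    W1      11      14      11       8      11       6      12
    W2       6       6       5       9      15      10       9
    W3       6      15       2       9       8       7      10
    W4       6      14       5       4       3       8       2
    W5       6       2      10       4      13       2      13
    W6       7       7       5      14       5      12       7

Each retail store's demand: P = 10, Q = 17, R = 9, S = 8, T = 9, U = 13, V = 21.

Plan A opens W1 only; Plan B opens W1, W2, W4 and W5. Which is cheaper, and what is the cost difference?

Plan A: {W1}: P→W1 11·10=110, Q→W1 14·17=238, R→W1 11·9=99, S→W1 8·8=64, T→W1 11·9=99, U→W1 6·13=78, V→W1 12·21=252. Service 940; fixed 101; total 1041.
Plan B: {W1, W2, W4, W5}: P→W2 6·10=60, Q→W5 2·17=34, R→W2 5·9=45, S→W4 4·8=32, T→W4 3·9=27, U→W5 2·13=26, V→W4 2·21=42. Service 266; fixed 776; total 1042.
Difference: |1041 − 1042| = 1.

Plan A is cheaper by 1.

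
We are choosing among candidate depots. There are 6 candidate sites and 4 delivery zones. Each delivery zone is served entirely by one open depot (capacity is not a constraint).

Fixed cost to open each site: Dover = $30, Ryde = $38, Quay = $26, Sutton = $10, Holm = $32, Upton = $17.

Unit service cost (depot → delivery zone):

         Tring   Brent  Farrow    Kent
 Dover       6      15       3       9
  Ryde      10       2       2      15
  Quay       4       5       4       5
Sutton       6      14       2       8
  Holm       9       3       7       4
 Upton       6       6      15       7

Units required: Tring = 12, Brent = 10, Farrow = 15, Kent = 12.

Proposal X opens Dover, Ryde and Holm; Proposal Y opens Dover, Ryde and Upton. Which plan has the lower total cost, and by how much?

Proposal X is cheaper by 21.

Proposal X: {Dover, Ryde, Holm}: Tring→Dover 6·12=72, Brent→Ryde 2·10=20, Farrow→Ryde 2·15=30, Kent→Holm 4·12=48. Service 170; fixed 100; total 270.
Proposal Y: {Dover, Ryde, Upton}: Tring→Dover 6·12=72, Brent→Ryde 2·10=20, Farrow→Ryde 2·15=30, Kent→Upton 7·12=84. Service 206; fixed 85; total 291.
Difference: |270 − 291| = 21.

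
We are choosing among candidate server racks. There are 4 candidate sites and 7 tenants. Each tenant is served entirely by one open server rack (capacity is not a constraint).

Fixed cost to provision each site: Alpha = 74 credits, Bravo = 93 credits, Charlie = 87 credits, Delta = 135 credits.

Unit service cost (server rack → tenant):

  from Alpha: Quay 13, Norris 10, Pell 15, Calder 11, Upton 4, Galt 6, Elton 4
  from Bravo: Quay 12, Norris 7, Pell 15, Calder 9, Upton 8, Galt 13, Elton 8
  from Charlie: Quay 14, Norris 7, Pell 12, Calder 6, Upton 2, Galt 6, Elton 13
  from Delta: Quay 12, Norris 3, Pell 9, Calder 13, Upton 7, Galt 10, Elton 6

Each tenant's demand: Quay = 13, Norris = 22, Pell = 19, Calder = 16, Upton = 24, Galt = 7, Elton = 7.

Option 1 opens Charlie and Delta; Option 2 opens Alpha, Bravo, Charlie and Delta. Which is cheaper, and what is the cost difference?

Option 1 is cheaper by 153.

Option 1: {Charlie, Delta}: Quay→Delta 12·13=156, Norris→Delta 3·22=66, Pell→Delta 9·19=171, Calder→Charlie 6·16=96, Upton→Charlie 2·24=48, Galt→Charlie 6·7=42, Elton→Delta 6·7=42. Service 621; fixed 222; total 843.
Option 2: {Alpha, Bravo, Charlie, Delta}: Quay→Bravo 12·13=156, Norris→Delta 3·22=66, Pell→Delta 9·19=171, Calder→Charlie 6·16=96, Upton→Charlie 2·24=48, Galt→Alpha 6·7=42, Elton→Alpha 4·7=28. Service 607; fixed 389; total 996.
Difference: |843 − 996| = 153.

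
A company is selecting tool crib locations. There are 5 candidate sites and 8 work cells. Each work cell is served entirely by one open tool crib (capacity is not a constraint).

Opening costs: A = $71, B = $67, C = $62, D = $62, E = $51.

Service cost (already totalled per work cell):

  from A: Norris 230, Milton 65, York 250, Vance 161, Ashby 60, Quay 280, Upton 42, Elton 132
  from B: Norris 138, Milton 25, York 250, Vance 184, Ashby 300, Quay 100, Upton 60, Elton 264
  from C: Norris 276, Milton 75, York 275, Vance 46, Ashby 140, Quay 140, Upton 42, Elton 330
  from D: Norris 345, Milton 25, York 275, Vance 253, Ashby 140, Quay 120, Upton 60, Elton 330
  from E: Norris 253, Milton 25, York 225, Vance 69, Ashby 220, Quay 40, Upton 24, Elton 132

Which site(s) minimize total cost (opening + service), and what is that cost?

Open A, B and E; minimum total cost 902.

For any fixed open set, each work cell goes to its cheapest open site; total = fixed + service.
{A, B, E}: Norris→B 138, Milton→B 25, York→E 225, Vance→E 69, Ashby→A 60, Quay→E 40, Upton→E 24, Elton→A 132. Service 713; fixed 189; total 902.
{A, E}: Norris→A 230, Milton→E 25, York→E 225, Vance→E 69, Ashby→A 60, Quay→E 40, Upton→E 24, Elton→A 132. Service 805; fixed 122; total 927.
{A, B, C, E}: Norris→B 138, Milton→B 25, York→E 225, Vance→C 46, Ashby→A 60, Quay→E 40, Upton→E 24, Elton→A 132. Service 690; fixed 251; total 941.
{A, B, C, D, E}: Norris→B 138, Milton→B 25, York→E 225, Vance→C 46, Ashby→A 60, Quay→E 40, Upton→E 24, Elton→A 132. Service 690; fixed 313; total 1003.
No other subset beats 902.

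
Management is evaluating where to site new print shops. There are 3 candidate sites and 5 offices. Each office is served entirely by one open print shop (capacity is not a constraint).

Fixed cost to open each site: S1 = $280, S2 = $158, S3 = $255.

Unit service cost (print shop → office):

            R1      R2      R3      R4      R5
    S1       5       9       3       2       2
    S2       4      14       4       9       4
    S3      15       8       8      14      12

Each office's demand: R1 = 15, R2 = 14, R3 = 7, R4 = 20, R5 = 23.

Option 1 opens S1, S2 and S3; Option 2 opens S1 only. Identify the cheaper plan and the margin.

Option 1: {S1, S2, S3}: R1→S2 4·15=60, R2→S3 8·14=112, R3→S1 3·7=21, R4→S1 2·20=40, R5→S1 2·23=46. Service 279; fixed 693; total 972.
Option 2: {S1}: R1→S1 5·15=75, R2→S1 9·14=126, R3→S1 3·7=21, R4→S1 2·20=40, R5→S1 2·23=46. Service 308; fixed 280; total 588.
Difference: |972 − 588| = 384.

Option 2 is cheaper by 384.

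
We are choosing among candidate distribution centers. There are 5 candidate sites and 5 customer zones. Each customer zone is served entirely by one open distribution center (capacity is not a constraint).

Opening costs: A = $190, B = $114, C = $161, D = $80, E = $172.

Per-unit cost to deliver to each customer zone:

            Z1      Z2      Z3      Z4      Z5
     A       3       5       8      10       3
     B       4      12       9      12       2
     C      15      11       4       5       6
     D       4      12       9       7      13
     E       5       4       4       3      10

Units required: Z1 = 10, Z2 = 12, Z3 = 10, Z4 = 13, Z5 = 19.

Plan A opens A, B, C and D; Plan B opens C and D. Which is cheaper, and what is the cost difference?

Plan B is cheaper by 146.

Plan A: {A, B, C, D}: Z1→A 3·10=30, Z2→A 5·12=60, Z3→C 4·10=40, Z4→C 5·13=65, Z5→B 2·19=38. Service 233; fixed 545; total 778.
Plan B: {C, D}: Z1→D 4·10=40, Z2→C 11·12=132, Z3→C 4·10=40, Z4→C 5·13=65, Z5→C 6·19=114. Service 391; fixed 241; total 632.
Difference: |778 − 632| = 146.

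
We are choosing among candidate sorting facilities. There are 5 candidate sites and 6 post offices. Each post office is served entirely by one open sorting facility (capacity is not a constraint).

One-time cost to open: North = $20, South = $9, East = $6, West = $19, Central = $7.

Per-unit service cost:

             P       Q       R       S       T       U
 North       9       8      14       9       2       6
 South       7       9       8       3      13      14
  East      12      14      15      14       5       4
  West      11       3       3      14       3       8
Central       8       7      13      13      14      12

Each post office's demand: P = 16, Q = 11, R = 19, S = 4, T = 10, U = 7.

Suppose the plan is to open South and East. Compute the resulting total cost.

Each post office is assigned to its cheapest site among the open ones.
{South, East}: P→South 7·16=112, Q→South 9·11=99, R→South 8·19=152, S→South 3·4=12, T→East 5·10=50, U→East 4·7=28. Service 453; fixed 15; total 468.

Total cost: 468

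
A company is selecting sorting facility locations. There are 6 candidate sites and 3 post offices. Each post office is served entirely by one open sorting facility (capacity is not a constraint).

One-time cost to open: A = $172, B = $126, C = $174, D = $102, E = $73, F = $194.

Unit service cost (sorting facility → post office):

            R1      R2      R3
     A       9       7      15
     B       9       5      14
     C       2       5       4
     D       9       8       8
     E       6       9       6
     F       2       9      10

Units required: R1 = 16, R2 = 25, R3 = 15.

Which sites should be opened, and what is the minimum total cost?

For any fixed open set, each post office goes to its cheapest open site; total = fixed + service.
{C}: R1→C 2·16=32, R2→C 5·25=125, R3→C 4·15=60. Service 217; fixed 174; total 391.
{C, E}: service 217 + fixed 247 = 464
{E}: service 411 + fixed 73 = 484
{A, B, C, D, E, F}: service 217 + fixed 841 = 1058
No other subset beats 391.

Open C only; minimum total cost 391.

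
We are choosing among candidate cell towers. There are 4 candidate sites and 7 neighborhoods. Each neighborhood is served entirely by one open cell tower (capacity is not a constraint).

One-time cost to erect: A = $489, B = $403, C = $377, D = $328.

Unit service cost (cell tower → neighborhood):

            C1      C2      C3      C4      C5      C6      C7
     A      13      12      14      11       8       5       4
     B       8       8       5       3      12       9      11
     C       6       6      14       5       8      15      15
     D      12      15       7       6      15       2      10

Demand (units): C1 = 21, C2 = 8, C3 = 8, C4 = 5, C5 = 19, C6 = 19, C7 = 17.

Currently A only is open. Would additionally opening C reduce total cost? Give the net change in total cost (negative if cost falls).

Current service cost with {A}: 851.
Adding C: each neighborhood re-picks its cheapest; new service cost 626, saving 225.
Extra fixed cost: 377. Net change = 377 − 225 = 152.
(Totals: 1340 → 1492.)

No — net change +152 (cost rises by 152).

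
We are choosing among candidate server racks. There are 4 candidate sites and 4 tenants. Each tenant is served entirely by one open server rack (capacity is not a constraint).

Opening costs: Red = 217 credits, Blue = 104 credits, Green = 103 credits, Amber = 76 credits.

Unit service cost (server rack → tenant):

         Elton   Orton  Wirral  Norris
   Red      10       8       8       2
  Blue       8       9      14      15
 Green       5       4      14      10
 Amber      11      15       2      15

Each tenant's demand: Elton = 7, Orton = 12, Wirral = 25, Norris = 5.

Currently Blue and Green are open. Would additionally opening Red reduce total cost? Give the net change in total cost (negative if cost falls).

Current service cost with {Blue, Green}: 483.
Adding Red: each tenant re-picks its cheapest; new service cost 293, saving 190.
Extra fixed cost: 217. Net change = 217 − 190 = 27.
(Totals: 690 → 717.)

No — net change +27 (cost rises by 27).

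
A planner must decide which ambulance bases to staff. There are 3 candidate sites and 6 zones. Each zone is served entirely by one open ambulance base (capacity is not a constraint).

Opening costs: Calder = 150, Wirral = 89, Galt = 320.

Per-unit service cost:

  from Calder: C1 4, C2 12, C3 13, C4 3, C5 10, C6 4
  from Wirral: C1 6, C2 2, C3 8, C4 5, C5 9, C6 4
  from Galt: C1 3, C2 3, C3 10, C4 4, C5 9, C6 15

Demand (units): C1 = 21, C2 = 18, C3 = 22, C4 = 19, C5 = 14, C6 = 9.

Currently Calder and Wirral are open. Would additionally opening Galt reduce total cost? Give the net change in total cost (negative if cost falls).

Current service cost with {Calder, Wirral}: 515.
Adding Galt: each zone re-picks its cheapest; new service cost 494, saving 21.
Extra fixed cost: 320. Net change = 320 − 21 = 299.
(Totals: 754 → 1053.)

No — net change +299 (cost rises by 299).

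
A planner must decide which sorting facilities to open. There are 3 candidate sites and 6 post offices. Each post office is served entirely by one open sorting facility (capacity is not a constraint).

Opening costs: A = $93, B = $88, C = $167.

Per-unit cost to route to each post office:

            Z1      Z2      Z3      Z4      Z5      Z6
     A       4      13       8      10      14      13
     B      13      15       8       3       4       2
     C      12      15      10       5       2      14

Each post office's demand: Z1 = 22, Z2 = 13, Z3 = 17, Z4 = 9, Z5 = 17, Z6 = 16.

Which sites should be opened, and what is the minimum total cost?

For any fixed open set, each post office goes to its cheapest open site; total = fixed + service.
{A, B}: Z1→A 4·22=88, Z2→A 13·13=169, Z3→A 8·17=136, Z4→B 3·9=27, Z5→B 4·17=68, Z6→B 2·16=32. Service 520; fixed 181; total 701.
{B}: service 744 + fixed 88 = 832
{A, B, C}: Z1→A 4·22=88, Z2→A 13·13=169, Z3→A 8·17=136, Z4→B 3·9=27, Z5→C 2·17=34, Z6→B 2·16=32. Service 486; fixed 348; total 834.
No other subset beats 701.

Open A and B; minimum total cost 701.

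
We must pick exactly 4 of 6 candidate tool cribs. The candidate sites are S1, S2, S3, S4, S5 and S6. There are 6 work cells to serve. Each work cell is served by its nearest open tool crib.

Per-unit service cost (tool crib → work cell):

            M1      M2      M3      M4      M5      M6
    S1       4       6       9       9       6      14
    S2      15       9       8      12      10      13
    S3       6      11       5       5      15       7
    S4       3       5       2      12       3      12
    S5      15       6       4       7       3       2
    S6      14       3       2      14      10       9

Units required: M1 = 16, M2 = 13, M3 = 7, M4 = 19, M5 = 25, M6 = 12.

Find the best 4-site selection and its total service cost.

Choose S3, S4, S5 and S6; total service cost 295.

With exactly 4 open, each work cell uses its cheapest among the chosen.
{S3, S4, S5, S6}: M1→S4 3·16=48, M2→S6 3·13=39, M3→S4 2·7=14, M4→S3 5·19=95, M5→S4 3·25=75, M6→S5 2·12=24. Service cost 295.
{S1, S3, S5, S6}: service cost 311
{S1, S3, S4, S5}: service cost 321
Among all 15 size-4 choices, {S3, S4, S5, S6} is lowest.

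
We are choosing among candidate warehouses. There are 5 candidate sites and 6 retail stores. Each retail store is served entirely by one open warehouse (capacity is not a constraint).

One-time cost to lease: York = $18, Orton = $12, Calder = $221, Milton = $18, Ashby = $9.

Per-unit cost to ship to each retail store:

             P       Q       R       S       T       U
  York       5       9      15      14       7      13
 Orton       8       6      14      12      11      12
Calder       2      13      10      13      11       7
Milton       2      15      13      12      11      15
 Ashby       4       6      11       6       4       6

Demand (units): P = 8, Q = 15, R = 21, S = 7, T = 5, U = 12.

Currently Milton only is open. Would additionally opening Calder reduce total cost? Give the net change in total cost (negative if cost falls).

No — net change +32 (cost rises by 32).

Current service cost with {Milton}: 833.
Adding Calder: each retail store re-picks its cheapest; new service cost 644, saving 189.
Extra fixed cost: 221. Net change = 221 − 189 = 32.
(Totals: 851 → 883.)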